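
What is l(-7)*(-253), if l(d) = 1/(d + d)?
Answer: 253/14 ≈ 18.071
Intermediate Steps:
l(d) = 1/(2*d)
l(-7)*(-253) = ((½)/(-7))*(-253) = ((½)*(-⅐))*(-253) = -1/14*(-253) = 253/14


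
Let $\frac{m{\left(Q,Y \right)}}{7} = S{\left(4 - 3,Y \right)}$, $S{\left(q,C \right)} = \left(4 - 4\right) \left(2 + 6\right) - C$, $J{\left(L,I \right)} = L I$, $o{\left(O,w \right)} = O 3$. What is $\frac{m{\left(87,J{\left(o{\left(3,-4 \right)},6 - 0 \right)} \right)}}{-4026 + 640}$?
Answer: $\frac{189}{1693} \approx 0.11164$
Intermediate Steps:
$o{\left(O,w \right)} = 3 O$
$J{\left(L,I \right)} = I L$
$S{\left(q,C \right)} = - C$ ($S{\left(q,C \right)} = 0 \cdot 8 - C = 0 - C = - C$)
$m{\left(Q,Y \right)} = - 7 Y$ ($m{\left(Q,Y \right)} = 7 \left(- Y\right) = - 7 Y$)
$\frac{m{\left(87,J{\left(o{\left(3,-4 \right)},6 - 0 \right)} \right)}}{-4026 + 640} = \frac{\left(-7\right) \left(6 - 0\right) 3 \cdot 3}{-4026 + 640} = \frac{\left(-7\right) \left(6 + 0\right) 9}{-3386} = - 7 \cdot 6 \cdot 9 \left(- \frac{1}{3386}\right) = \left(-7\right) 54 \left(- \frac{1}{3386}\right) = \left(-378\right) \left(- \frac{1}{3386}\right) = \frac{189}{1693}$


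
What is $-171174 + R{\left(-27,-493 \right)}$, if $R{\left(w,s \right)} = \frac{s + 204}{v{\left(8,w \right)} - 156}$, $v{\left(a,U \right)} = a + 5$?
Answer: $- \frac{24477593}{143} \approx -1.7117 \cdot 10^{5}$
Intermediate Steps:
$v{\left(a,U \right)} = 5 + a$
$R{\left(w,s \right)} = - \frac{204}{143} - \frac{s}{143}$ ($R{\left(w,s \right)} = \frac{s + 204}{\left(5 + 8\right) - 156} = \frac{204 + s}{13 - 156} = \frac{204 + s}{-143} = \left(204 + s\right) \left(- \frac{1}{143}\right) = - \frac{204}{143} - \frac{s}{143}$)
$-171174 + R{\left(-27,-493 \right)} = -171174 - - \frac{289}{143} = -171174 + \left(- \frac{204}{143} + \frac{493}{143}\right) = -171174 + \frac{289}{143} = - \frac{24477593}{143}$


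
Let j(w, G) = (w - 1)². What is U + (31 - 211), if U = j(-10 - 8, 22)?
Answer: 181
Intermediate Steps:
j(w, G) = (-1 + w)²
U = 361 (U = (-1 + (-10 - 8))² = (-1 - 18)² = (-19)² = 361)
U + (31 - 211) = 361 + (31 - 211) = 361 - 180 = 181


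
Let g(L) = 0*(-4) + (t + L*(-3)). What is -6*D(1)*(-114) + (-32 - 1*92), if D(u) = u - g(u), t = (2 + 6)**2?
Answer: -41164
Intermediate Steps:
t = 64 (t = 8**2 = 64)
g(L) = 64 - 3*L (g(L) = 0*(-4) + (64 + L*(-3)) = 0 + (64 - 3*L) = 64 - 3*L)
D(u) = -64 + 4*u (D(u) = u - (64 - 3*u) = u + (-64 + 3*u) = -64 + 4*u)
-6*D(1)*(-114) + (-32 - 1*92) = -6*(-64 + 4*1)*(-114) + (-32 - 1*92) = -6*(-64 + 4)*(-114) + (-32 - 92) = -6*(-60)*(-114) - 124 = 360*(-114) - 124 = -41040 - 124 = -41164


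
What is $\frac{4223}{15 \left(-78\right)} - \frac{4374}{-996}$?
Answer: $\frac{37978}{48555} \approx 0.78216$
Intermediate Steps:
$\frac{4223}{15 \left(-78\right)} - \frac{4374}{-996} = \frac{4223}{-1170} - - \frac{729}{166} = 4223 \left(- \frac{1}{1170}\right) + \frac{729}{166} = - \frac{4223}{1170} + \frac{729}{166} = \frac{37978}{48555}$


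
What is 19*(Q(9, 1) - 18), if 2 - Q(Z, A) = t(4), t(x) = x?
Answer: -380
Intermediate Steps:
Q(Z, A) = -2 (Q(Z, A) = 2 - 1*4 = 2 - 4 = -2)
19*(Q(9, 1) - 18) = 19*(-2 - 18) = 19*(-20) = -380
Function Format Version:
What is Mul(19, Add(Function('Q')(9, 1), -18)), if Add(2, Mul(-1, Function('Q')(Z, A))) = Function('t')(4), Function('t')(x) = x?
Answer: -380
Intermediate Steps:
Function('Q')(Z, A) = -2 (Function('Q')(Z, A) = Add(2, Mul(-1, 4)) = Add(2, -4) = -2)
Mul(19, Add(Function('Q')(9, 1), -18)) = Mul(19, Add(-2, -18)) = Mul(19, -20) = -380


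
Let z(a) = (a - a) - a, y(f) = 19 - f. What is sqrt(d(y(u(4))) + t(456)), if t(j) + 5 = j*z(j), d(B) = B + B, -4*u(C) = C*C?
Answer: I*sqrt(207895) ≈ 455.96*I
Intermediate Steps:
u(C) = -C**2/4 (u(C) = -C*C/4 = -C**2/4)
d(B) = 2*B
z(a) = -a (z(a) = 0 - a = -a)
t(j) = -5 - j**2 (t(j) = -5 + j*(-j) = -5 - j**2)
sqrt(d(y(u(4))) + t(456)) = sqrt(2*(19 - (-1)*4**2/4) + (-5 - 1*456**2)) = sqrt(2*(19 - (-1)*16/4) + (-5 - 1*207936)) = sqrt(2*(19 - 1*(-4)) + (-5 - 207936)) = sqrt(2*(19 + 4) - 207941) = sqrt(2*23 - 207941) = sqrt(46 - 207941) = sqrt(-207895) = I*sqrt(207895)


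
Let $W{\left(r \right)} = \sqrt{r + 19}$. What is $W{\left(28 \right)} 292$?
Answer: $292 \sqrt{47} \approx 2001.9$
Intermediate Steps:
$W{\left(r \right)} = \sqrt{19 + r}$
$W{\left(28 \right)} 292 = \sqrt{19 + 28} \cdot 292 = \sqrt{47} \cdot 292 = 292 \sqrt{47}$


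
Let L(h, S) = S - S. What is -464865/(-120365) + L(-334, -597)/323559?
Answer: 92973/24073 ≈ 3.8621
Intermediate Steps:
L(h, S) = 0
-464865/(-120365) + L(-334, -597)/323559 = -464865/(-120365) + 0/323559 = -464865*(-1/120365) + 0*(1/323559) = 92973/24073 + 0 = 92973/24073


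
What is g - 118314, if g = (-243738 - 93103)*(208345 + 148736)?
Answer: -120279639435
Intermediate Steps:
g = -120279521121 (g = -336841*357081 = -120279521121)
g - 118314 = -120279521121 - 118314 = -120279639435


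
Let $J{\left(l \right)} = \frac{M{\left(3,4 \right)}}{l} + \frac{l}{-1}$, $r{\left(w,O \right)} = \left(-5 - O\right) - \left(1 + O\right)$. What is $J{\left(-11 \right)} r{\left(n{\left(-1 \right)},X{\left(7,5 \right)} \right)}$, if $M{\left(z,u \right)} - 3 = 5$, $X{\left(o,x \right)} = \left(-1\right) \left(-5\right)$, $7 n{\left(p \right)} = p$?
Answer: $- \frac{1808}{11} \approx -164.36$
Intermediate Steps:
$n{\left(p \right)} = \frac{p}{7}$
$X{\left(o,x \right)} = 5$
$M{\left(z,u \right)} = 8$ ($M{\left(z,u \right)} = 3 + 5 = 8$)
$r{\left(w,O \right)} = -6 - 2 O$
$J{\left(l \right)} = - l + \frac{8}{l}$ ($J{\left(l \right)} = \frac{8}{l} + \frac{l}{-1} = \frac{8}{l} + l \left(-1\right) = \frac{8}{l} - l = - l + \frac{8}{l}$)
$J{\left(-11 \right)} r{\left(n{\left(-1 \right)},X{\left(7,5 \right)} \right)} = \left(\left(-1\right) \left(-11\right) + \frac{8}{-11}\right) \left(-6 - 10\right) = \left(11 + 8 \left(- \frac{1}{11}\right)\right) \left(-6 - 10\right) = \left(11 - \frac{8}{11}\right) \left(-16\right) = \frac{113}{11} \left(-16\right) = - \frac{1808}{11}$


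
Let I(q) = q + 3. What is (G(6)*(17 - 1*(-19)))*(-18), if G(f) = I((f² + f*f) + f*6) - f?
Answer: -68040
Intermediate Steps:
I(q) = 3 + q
G(f) = 3 + 2*f² + 5*f (G(f) = (3 + ((f² + f*f) + f*6)) - f = (3 + ((f² + f²) + 6*f)) - f = (3 + (2*f² + 6*f)) - f = (3 + 2*f² + 6*f) - f = 3 + 2*f² + 5*f)
(G(6)*(17 - 1*(-19)))*(-18) = ((3 - 1*6 + 2*6*(3 + 6))*(17 - 1*(-19)))*(-18) = ((3 - 6 + 2*6*9)*(17 + 19))*(-18) = ((3 - 6 + 108)*36)*(-18) = (105*36)*(-18) = 3780*(-18) = -68040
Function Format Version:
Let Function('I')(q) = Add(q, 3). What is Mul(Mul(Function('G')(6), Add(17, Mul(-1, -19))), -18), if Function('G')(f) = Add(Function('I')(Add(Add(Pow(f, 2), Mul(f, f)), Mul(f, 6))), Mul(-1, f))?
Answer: -68040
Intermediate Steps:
Function('I')(q) = Add(3, q)
Function('G')(f) = Add(3, Mul(2, Pow(f, 2)), Mul(5, f)) (Function('G')(f) = Add(Add(3, Add(Add(Pow(f, 2), Mul(f, f)), Mul(f, 6))), Mul(-1, f)) = Add(Add(3, Add(Add(Pow(f, 2), Pow(f, 2)), Mul(6, f))), Mul(-1, f)) = Add(Add(3, Add(Mul(2, Pow(f, 2)), Mul(6, f))), Mul(-1, f)) = Add(Add(3, Mul(2, Pow(f, 2)), Mul(6, f)), Mul(-1, f)) = Add(3, Mul(2, Pow(f, 2)), Mul(5, f)))
Mul(Mul(Function('G')(6), Add(17, Mul(-1, -19))), -18) = Mul(Mul(Add(3, Mul(-1, 6), Mul(2, 6, Add(3, 6))), Add(17, Mul(-1, -19))), -18) = Mul(Mul(Add(3, -6, Mul(2, 6, 9)), Add(17, 19)), -18) = Mul(Mul(Add(3, -6, 108), 36), -18) = Mul(Mul(105, 36), -18) = Mul(3780, -18) = -68040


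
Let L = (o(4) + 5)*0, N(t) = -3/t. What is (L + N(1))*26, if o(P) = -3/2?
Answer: -78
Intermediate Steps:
o(P) = -3/2 (o(P) = -3*1/2 = -3/2)
L = 0 (L = (-3/2 + 5)*0 = (7/2)*0 = 0)
(L + N(1))*26 = (0 - 3/1)*26 = (0 - 3*1)*26 = (0 - 3)*26 = -3*26 = -78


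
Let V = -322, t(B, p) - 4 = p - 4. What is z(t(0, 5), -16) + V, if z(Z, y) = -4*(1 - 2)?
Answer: -318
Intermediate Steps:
t(B, p) = p (t(B, p) = 4 + (p - 4) = 4 + (-4 + p) = p)
z(Z, y) = 4 (z(Z, y) = -4*(-1) = 4)
z(t(0, 5), -16) + V = 4 - 322 = -318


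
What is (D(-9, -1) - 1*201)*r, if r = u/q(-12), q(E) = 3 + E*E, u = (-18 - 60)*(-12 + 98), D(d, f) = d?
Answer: 67080/7 ≈ 9582.9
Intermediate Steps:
u = -6708 (u = -78*86 = -6708)
q(E) = 3 + E²
r = -2236/49 (r = -6708/(3 + (-12)²) = -6708/(3 + 144) = -6708/147 = -6708*1/147 = -2236/49 ≈ -45.633)
(D(-9, -1) - 1*201)*r = (-9 - 1*201)*(-2236/49) = (-9 - 201)*(-2236/49) = -210*(-2236/49) = 67080/7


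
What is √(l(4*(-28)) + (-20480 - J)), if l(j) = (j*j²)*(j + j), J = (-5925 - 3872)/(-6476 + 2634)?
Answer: √4645030183069814/3842 ≈ 17739.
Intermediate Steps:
J = 9797/3842 (J = -9797/(-3842) = -9797*(-1/3842) = 9797/3842 ≈ 2.5500)
l(j) = 2*j⁴ (l(j) = j³*(2*j) = 2*j⁴)
√(l(4*(-28)) + (-20480 - J)) = √(2*(4*(-28))⁴ + (-20480 - 1*9797/3842)) = √(2*(-112)⁴ + (-20480 - 9797/3842)) = √(2*157351936 - 78693957/3842) = √(314703872 - 78693957/3842) = √(1209013582267/3842) = √4645030183069814/3842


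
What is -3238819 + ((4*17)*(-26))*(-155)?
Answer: -2964779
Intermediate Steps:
-3238819 + ((4*17)*(-26))*(-155) = -3238819 + (68*(-26))*(-155) = -3238819 - 1768*(-155) = -3238819 + 274040 = -2964779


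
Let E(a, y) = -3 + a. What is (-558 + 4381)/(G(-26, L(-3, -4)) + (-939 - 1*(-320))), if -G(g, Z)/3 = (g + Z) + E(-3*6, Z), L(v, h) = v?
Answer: -3823/469 ≈ -8.1514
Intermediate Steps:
G(g, Z) = 63 - 3*Z - 3*g (G(g, Z) = -3*((g + Z) + (-3 - 3*6)) = -3*((Z + g) + (-3 - 18)) = -3*((Z + g) - 21) = -3*(-21 + Z + g) = 63 - 3*Z - 3*g)
(-558 + 4381)/(G(-26, L(-3, -4)) + (-939 - 1*(-320))) = (-558 + 4381)/((63 - 3*(-3) - 3*(-26)) + (-939 - 1*(-320))) = 3823/((63 + 9 + 78) + (-939 + 320)) = 3823/(150 - 619) = 3823/(-469) = 3823*(-1/469) = -3823/469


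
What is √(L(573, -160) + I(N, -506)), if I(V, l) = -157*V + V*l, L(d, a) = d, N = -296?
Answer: 3*√21869 ≈ 443.65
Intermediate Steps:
√(L(573, -160) + I(N, -506)) = √(573 - 296*(-157 - 506)) = √(573 - 296*(-663)) = √(573 + 196248) = √196821 = 3*√21869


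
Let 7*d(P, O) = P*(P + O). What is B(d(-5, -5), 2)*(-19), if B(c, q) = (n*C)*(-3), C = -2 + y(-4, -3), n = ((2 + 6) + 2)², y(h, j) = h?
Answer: -34200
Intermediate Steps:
d(P, O) = P*(O + P)/7 (d(P, O) = (P*(P + O))/7 = (P*(O + P))/7 = P*(O + P)/7)
n = 100 (n = (8 + 2)² = 10² = 100)
C = -6 (C = -2 - 4 = -6)
B(c, q) = 1800 (B(c, q) = (100*(-6))*(-3) = -600*(-3) = 1800)
B(d(-5, -5), 2)*(-19) = 1800*(-19) = -34200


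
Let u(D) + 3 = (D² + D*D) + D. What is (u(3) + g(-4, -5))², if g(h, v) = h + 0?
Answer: 196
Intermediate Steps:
g(h, v) = h
u(D) = -3 + D + 2*D² (u(D) = -3 + ((D² + D*D) + D) = -3 + ((D² + D²) + D) = -3 + (2*D² + D) = -3 + (D + 2*D²) = -3 + D + 2*D²)
(u(3) + g(-4, -5))² = ((-3 + 3 + 2*3²) - 4)² = ((-3 + 3 + 2*9) - 4)² = ((-3 + 3 + 18) - 4)² = (18 - 4)² = 14² = 196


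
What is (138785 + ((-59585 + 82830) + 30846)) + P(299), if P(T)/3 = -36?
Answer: 192768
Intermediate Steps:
P(T) = -108 (P(T) = 3*(-36) = -108)
(138785 + ((-59585 + 82830) + 30846)) + P(299) = (138785 + ((-59585 + 82830) + 30846)) - 108 = (138785 + (23245 + 30846)) - 108 = (138785 + 54091) - 108 = 192876 - 108 = 192768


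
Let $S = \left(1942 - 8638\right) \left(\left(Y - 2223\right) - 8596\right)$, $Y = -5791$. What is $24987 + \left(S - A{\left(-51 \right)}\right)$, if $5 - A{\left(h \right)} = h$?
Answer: $111245491$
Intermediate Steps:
$A{\left(h \right)} = 5 - h$
$S = 111220560$ ($S = \left(1942 - 8638\right) \left(\left(-5791 - 2223\right) - 8596\right) = - 6696 \left(-8014 - 8596\right) = \left(-6696\right) \left(-16610\right) = 111220560$)
$24987 + \left(S - A{\left(-51 \right)}\right) = 24987 + \left(111220560 - \left(5 - -51\right)\right) = 24987 + \left(111220560 - \left(5 + 51\right)\right) = 24987 + \left(111220560 - 56\right) = 24987 + 111220504 = 111245491$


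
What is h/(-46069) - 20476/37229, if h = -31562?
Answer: 231712854/1715102801 ≈ 0.13510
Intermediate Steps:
h/(-46069) - 20476/37229 = -31562/(-46069) - 20476/37229 = -31562*(-1/46069) - 20476*1/37229 = 31562/46069 - 20476/37229 = 231712854/1715102801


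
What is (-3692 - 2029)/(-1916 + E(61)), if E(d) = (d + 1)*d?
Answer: -1907/622 ≈ -3.0659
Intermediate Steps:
E(d) = d*(1 + d) (E(d) = (1 + d)*d = d*(1 + d))
(-3692 - 2029)/(-1916 + E(61)) = (-3692 - 2029)/(-1916 + 61*(1 + 61)) = -5721/(-1916 + 61*62) = -5721/(-1916 + 3782) = -5721/1866 = -5721*1/1866 = -1907/622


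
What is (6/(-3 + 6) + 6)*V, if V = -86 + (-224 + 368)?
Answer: 464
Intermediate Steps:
V = 58 (V = -86 + 144 = 58)
(6/(-3 + 6) + 6)*V = (6/(-3 + 6) + 6)*58 = (6/3 + 6)*58 = ((⅓)*6 + 6)*58 = (2 + 6)*58 = 8*58 = 464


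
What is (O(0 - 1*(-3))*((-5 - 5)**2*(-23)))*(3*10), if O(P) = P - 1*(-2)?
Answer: -345000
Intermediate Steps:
O(P) = 2 + P (O(P) = P + 2 = 2 + P)
(O(0 - 1*(-3))*((-5 - 5)**2*(-23)))*(3*10) = ((2 + (0 - 1*(-3)))*((-5 - 5)**2*(-23)))*(3*10) = ((2 + (0 + 3))*((-10)**2*(-23)))*30 = ((2 + 3)*(100*(-23)))*30 = (5*(-2300))*30 = -11500*30 = -345000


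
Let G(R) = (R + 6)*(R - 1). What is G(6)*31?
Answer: 1860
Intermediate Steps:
G(R) = (-1 + R)*(6 + R) (G(R) = (6 + R)*(-1 + R) = (-1 + R)*(6 + R))
G(6)*31 = (-6 + 6² + 5*6)*31 = (-6 + 36 + 30)*31 = 60*31 = 1860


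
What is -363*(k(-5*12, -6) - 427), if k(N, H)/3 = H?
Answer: 161535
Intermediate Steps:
k(N, H) = 3*H
-363*(k(-5*12, -6) - 427) = -363*(3*(-6) - 427) = -363*(-18 - 427) = -363*(-445) = 161535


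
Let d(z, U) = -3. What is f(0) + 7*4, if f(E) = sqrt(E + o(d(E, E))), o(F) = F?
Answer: 28 + I*sqrt(3) ≈ 28.0 + 1.732*I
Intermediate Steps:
f(E) = sqrt(-3 + E) (f(E) = sqrt(E - 3) = sqrt(-3 + E))
f(0) + 7*4 = sqrt(-3 + 0) + 7*4 = sqrt(-3) + 28 = I*sqrt(3) + 28 = 28 + I*sqrt(3)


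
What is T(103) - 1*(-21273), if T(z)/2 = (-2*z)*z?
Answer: -21163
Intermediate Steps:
T(z) = -4*z² (T(z) = 2*((-2*z)*z) = 2*(-2*z²) = -4*z²)
T(103) - 1*(-21273) = -4*103² - 1*(-21273) = -4*10609 + 21273 = -42436 + 21273 = -21163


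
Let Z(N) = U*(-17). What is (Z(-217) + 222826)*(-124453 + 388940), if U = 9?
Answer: 58894113751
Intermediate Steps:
Z(N) = -153 (Z(N) = 9*(-17) = -153)
(Z(-217) + 222826)*(-124453 + 388940) = (-153 + 222826)*(-124453 + 388940) = 222673*264487 = 58894113751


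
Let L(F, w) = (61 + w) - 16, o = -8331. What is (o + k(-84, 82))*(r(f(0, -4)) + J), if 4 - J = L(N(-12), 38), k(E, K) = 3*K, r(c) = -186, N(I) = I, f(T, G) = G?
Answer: 2142525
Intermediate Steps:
L(F, w) = 45 + w
J = -79 (J = 4 - (45 + 38) = 4 - 1*83 = 4 - 83 = -79)
(o + k(-84, 82))*(r(f(0, -4)) + J) = (-8331 + 3*82)*(-186 - 79) = (-8331 + 246)*(-265) = -8085*(-265) = 2142525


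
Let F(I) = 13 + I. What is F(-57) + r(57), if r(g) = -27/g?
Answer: -845/19 ≈ -44.474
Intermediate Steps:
F(-57) + r(57) = (13 - 57) - 27/57 = -44 - 27*1/57 = -44 - 9/19 = -845/19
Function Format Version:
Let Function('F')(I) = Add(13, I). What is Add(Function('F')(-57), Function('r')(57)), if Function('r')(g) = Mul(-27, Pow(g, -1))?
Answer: Rational(-845, 19) ≈ -44.474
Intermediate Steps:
Add(Function('F')(-57), Function('r')(57)) = Add(Add(13, -57), Mul(-27, Pow(57, -1))) = Add(-44, Mul(-27, Rational(1, 57))) = Add(-44, Rational(-9, 19)) = Rational(-845, 19)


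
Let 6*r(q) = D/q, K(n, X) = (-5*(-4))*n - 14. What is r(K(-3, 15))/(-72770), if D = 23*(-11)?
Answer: -253/32309880 ≈ -7.8304e-6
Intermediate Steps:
K(n, X) = -14 + 20*n (K(n, X) = 20*n - 14 = -14 + 20*n)
D = -253
r(q) = -253/(6*q) (r(q) = (-253/q)/6 = -253/(6*q))
r(K(-3, 15))/(-72770) = -253/(6*(-14 + 20*(-3)))/(-72770) = -253/(6*(-14 - 60))*(-1/72770) = -253/6/(-74)*(-1/72770) = -253/6*(-1/74)*(-1/72770) = (253/444)*(-1/72770) = -253/32309880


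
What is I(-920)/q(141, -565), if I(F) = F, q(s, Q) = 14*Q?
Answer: 92/791 ≈ 0.11631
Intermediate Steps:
I(-920)/q(141, -565) = -920/(14*(-565)) = -920/(-7910) = -920*(-1/7910) = 92/791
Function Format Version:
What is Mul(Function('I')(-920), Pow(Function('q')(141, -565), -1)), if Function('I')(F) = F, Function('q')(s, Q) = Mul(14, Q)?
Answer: Rational(92, 791) ≈ 0.11631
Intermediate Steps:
Mul(Function('I')(-920), Pow(Function('q')(141, -565), -1)) = Mul(-920, Pow(Mul(14, -565), -1)) = Mul(-920, Pow(-7910, -1)) = Mul(-920, Rational(-1, 7910)) = Rational(92, 791)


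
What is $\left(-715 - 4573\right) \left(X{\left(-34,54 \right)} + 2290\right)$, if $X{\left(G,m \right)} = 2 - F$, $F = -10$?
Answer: $-12172976$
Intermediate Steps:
$X{\left(G,m \right)} = 12$ ($X{\left(G,m \right)} = 2 - -10 = 2 + 10 = 12$)
$\left(-715 - 4573\right) \left(X{\left(-34,54 \right)} + 2290\right) = \left(-715 - 4573\right) \left(12 + 2290\right) = \left(-5288\right) 2302 = -12172976$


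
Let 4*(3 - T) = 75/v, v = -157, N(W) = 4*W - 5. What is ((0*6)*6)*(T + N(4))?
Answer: 0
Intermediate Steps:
N(W) = -5 + 4*W
T = 1959/628 (T = 3 - 75/(4*(-157)) = 3 - 75*(-1)/(4*157) = 3 - ¼*(-75/157) = 3 + 75/628 = 1959/628 ≈ 3.1194)
((0*6)*6)*(T + N(4)) = ((0*6)*6)*(1959/628 + (-5 + 4*4)) = (0*6)*(1959/628 + (-5 + 16)) = 0*(1959/628 + 11) = 0*(8867/628) = 0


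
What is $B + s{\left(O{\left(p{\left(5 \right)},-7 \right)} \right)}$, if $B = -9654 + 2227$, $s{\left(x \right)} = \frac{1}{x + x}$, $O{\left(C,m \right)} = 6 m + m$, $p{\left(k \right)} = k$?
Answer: $- \frac{727847}{98} \approx -7427.0$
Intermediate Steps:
$O{\left(C,m \right)} = 7 m$
$s{\left(x \right)} = \frac{1}{2 x}$
$B = -7427$
$B + s{\left(O{\left(p{\left(5 \right)},-7 \right)} \right)} = -7427 + \frac{1}{2 \cdot 7 \left(-7\right)} = -7427 + \frac{1}{2 \left(-49\right)} = -7427 + \frac{1}{2} \left(- \frac{1}{49}\right) = -7427 - \frac{1}{98} = - \frac{727847}{98}$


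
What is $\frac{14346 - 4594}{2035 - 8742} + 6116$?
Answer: $\frac{41010260}{6707} \approx 6114.5$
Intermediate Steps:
$\frac{14346 - 4594}{2035 - 8742} + 6116 = \frac{9752}{-6707} + 6116 = 9752 \left(- \frac{1}{6707}\right) + 6116 = - \frac{9752}{6707} + 6116 = \frac{41010260}{6707}$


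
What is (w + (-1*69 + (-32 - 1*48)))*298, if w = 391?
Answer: 72116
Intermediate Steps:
(w + (-1*69 + (-32 - 1*48)))*298 = (391 + (-1*69 + (-32 - 1*48)))*298 = (391 + (-69 + (-32 - 48)))*298 = (391 + (-69 - 80))*298 = (391 - 149)*298 = 242*298 = 72116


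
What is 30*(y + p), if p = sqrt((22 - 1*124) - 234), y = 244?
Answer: 7320 + 120*I*sqrt(21) ≈ 7320.0 + 549.91*I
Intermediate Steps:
p = 4*I*sqrt(21) (p = sqrt((22 - 124) - 234) = sqrt(-102 - 234) = sqrt(-336) = 4*I*sqrt(21) ≈ 18.33*I)
30*(y + p) = 30*(244 + 4*I*sqrt(21)) = 7320 + 120*I*sqrt(21)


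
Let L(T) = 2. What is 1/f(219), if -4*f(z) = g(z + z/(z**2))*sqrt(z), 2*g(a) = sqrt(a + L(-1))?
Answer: -2/55 ≈ -0.036364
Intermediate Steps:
g(a) = sqrt(2 + a)/2 (g(a) = sqrt(a + 2)/2 = sqrt(2 + a)/2)
f(z) = -sqrt(z)*sqrt(2 + z + 1/z)/8 (f(z) = -sqrt(2 + (z + z/(z**2)))/2*sqrt(z)/4 = -sqrt(2 + (z + z/z**2))/2*sqrt(z)/4 = -sqrt(2 + (z + 1/z))/2*sqrt(z)/4 = -sqrt(2 + z + 1/z)/2*sqrt(z)/4 = -sqrt(z)*sqrt(2 + z + 1/z)/8)
1/f(219) = 1/(-sqrt(219)*sqrt(2 + 219 + 1/219)/8) = 1/(-sqrt(219)*sqrt(48400/219)/8) = 1/(-sqrt(219)*220*sqrt(219)/219/8) = 1/(-55/2) = -2/55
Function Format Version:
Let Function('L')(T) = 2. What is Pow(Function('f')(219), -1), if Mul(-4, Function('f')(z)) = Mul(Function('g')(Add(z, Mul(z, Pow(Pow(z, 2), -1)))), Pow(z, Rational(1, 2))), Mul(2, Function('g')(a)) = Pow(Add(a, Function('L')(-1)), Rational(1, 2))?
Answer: Rational(-2, 55) ≈ -0.036364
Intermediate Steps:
Function('g')(a) = Mul(Rational(1, 2), Pow(Add(2, a), Rational(1, 2))) (Function('g')(a) = Mul(Rational(1, 2), Pow(Add(a, 2), Rational(1, 2))) = Mul(Rational(1, 2), Pow(Add(2, a), Rational(1, 2))))
Function('f')(z) = Mul(Rational(-1, 8), Pow(z, Rational(1, 2)), Pow(Add(2, z, Pow(z, -1)), Rational(1, 2))) (Function('f')(z) = Mul(Rational(-1, 4), Mul(Mul(Rational(1, 2), Pow(Add(2, Add(z, Mul(z, Pow(Pow(z, 2), -1)))), Rational(1, 2))), Pow(z, Rational(1, 2)))) = Mul(Rational(-1, 4), Mul(Mul(Rational(1, 2), Pow(Add(2, Add(z, Mul(z, Pow(z, -2)))), Rational(1, 2))), Pow(z, Rational(1, 2)))) = Mul(Rational(-1, 4), Mul(Mul(Rational(1, 2), Pow(Add(2, Add(z, Pow(z, -1))), Rational(1, 2))), Pow(z, Rational(1, 2)))) = Mul(Rational(-1, 4), Mul(Mul(Rational(1, 2), Pow(Add(2, z, Pow(z, -1)), Rational(1, 2))), Pow(z, Rational(1, 2)))) = Mul(Rational(-1, 4), Mul(Rational(1, 2), Pow(z, Rational(1, 2)), Pow(Add(2, z, Pow(z, -1)), Rational(1, 2)))) = Mul(Rational(-1, 8), Pow(z, Rational(1, 2)), Pow(Add(2, z, Pow(z, -1)), Rational(1, 2))))
Pow(Function('f')(219), -1) = Pow(Mul(Rational(-1, 8), Pow(219, Rational(1, 2)), Pow(Add(2, 219, Pow(219, -1)), Rational(1, 2))), -1) = Pow(Mul(Rational(-1, 8), Pow(219, Rational(1, 2)), Pow(Add(2, 219, Rational(1, 219)), Rational(1, 2))), -1) = Pow(Mul(Rational(-1, 8), Pow(219, Rational(1, 2)), Pow(Rational(48400, 219), Rational(1, 2))), -1) = Pow(Mul(Rational(-1, 8), Pow(219, Rational(1, 2)), Mul(Rational(220, 219), Pow(219, Rational(1, 2)))), -1) = Pow(Rational(-55, 2), -1) = Rational(-2, 55)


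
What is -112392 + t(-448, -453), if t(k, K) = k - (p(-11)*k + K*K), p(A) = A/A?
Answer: -317601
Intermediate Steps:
p(A) = 1
t(k, K) = -K**2 (t(k, K) = k - (1*k + K*K) = k - (k + K**2) = k + (-k - K**2) = -K**2)
-112392 + t(-448, -453) = -112392 - 1*(-453)**2 = -112392 - 1*205209 = -112392 - 205209 = -317601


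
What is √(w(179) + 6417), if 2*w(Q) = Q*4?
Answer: 5*√271 ≈ 82.310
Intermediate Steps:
w(Q) = 2*Q (w(Q) = (Q*4)/2 = (4*Q)/2 = 2*Q)
√(w(179) + 6417) = √(2*179 + 6417) = √(358 + 6417) = √6775 = 5*√271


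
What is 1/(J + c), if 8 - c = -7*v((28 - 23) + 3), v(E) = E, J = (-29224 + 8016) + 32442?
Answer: 1/11298 ≈ 8.8511e-5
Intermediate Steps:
J = 11234 (J = -21208 + 32442 = 11234)
c = 64 (c = 8 - (-7)*((28 - 23) + 3) = 8 - (-7)*(5 + 3) = 8 - (-7)*8 = 8 - 1*(-56) = 8 + 56 = 64)
1/(J + c) = 1/(11234 + 64) = 1/11298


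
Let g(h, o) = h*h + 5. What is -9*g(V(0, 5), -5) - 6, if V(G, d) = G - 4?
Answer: -195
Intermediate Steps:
V(G, d) = -4 + G
g(h, o) = 5 + h² (g(h, o) = h² + 5 = 5 + h²)
-9*g(V(0, 5), -5) - 6 = -9*(5 + (-4 + 0)²) - 6 = -9*(5 + (-4)²) - 6 = -9*(5 + 16) - 6 = -9*21 - 6 = -189 - 6 = -195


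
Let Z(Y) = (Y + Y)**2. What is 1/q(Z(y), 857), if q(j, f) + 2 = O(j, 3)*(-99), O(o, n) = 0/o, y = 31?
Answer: -1/2 ≈ -0.50000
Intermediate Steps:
O(o, n) = 0
Z(Y) = 4*Y**2 (Z(Y) = (2*Y)**2 = 4*Y**2)
q(j, f) = -2 (q(j, f) = -2 + 0*(-99) = -2 + 0 = -2)
1/q(Z(y), 857) = 1/(-2) = -1/2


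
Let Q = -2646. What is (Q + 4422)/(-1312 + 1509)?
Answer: 1776/197 ≈ 9.0152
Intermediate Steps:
(Q + 4422)/(-1312 + 1509) = (-2646 + 4422)/(-1312 + 1509) = 1776/197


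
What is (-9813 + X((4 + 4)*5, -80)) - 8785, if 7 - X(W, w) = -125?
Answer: -18466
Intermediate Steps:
X(W, w) = 132 (X(W, w) = 7 - 1*(-125) = 7 + 125 = 132)
(-9813 + X((4 + 4)*5, -80)) - 8785 = (-9813 + 132) - 8785 = -9681 - 8785 = -18466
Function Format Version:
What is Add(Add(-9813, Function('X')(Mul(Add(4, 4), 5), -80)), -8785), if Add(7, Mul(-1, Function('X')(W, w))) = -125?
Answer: -18466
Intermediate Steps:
Function('X')(W, w) = 132 (Function('X')(W, w) = Add(7, Mul(-1, -125)) = Add(7, 125) = 132)
Add(Add(-9813, Function('X')(Mul(Add(4, 4), 5), -80)), -8785) = Add(Add(-9813, 132), -8785) = Add(-9681, -8785) = -18466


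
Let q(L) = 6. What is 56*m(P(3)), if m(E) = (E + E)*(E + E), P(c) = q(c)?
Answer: 8064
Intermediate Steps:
P(c) = 6
m(E) = 4*E² (m(E) = (2*E)*(2*E) = 4*E²)
56*m(P(3)) = 56*(4*6²) = 56*(4*36) = 56*144 = 8064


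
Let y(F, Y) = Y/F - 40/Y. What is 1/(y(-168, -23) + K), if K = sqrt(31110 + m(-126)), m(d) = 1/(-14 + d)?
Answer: -140050680/2322175379563 + 1066464*sqrt(152438965)/2322175379563 ≈ 0.0056099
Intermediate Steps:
y(F, Y) = -40/Y + Y/F
K = sqrt(152438965)/70 (K = sqrt(31110 + 1/(-14 - 126)) = sqrt(31110 + 1/(-140)) = sqrt(31110 - 1/140) = sqrt(4355399/140) = sqrt(152438965)/70 ≈ 176.38)
1/(y(-168, -23) + K) = 1/((-40/(-23) - 23/(-168)) + sqrt(152438965)/70) = 1/((-40*(-1/23) - 23*(-1/168)) + sqrt(152438965)/70) = 1/((40/23 + 23/168) + sqrt(152438965)/70) = 1/(7249/3864 + sqrt(152438965)/70)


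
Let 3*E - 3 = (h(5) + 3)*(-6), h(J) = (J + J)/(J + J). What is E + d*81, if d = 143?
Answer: 11576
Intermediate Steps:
h(J) = 1 (h(J) = (2*J)/((2*J)) = (2*J)*(1/(2*J)) = 1)
E = -7 (E = 1 + ((1 + 3)*(-6))/3 = 1 + (4*(-6))/3 = 1 + (1/3)*(-24) = 1 - 8 = -7)
E + d*81 = -7 + 143*81 = -7 + 11583 = 11576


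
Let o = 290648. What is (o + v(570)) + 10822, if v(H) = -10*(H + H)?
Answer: 290070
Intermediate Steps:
v(H) = -20*H
(o + v(570)) + 10822 = (290648 - 20*570) + 10822 = (290648 - 11400) + 10822 = 279248 + 10822 = 290070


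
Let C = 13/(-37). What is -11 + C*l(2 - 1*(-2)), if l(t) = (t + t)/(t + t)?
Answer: -420/37 ≈ -11.351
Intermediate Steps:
C = -13/37 (C = 13*(-1/37) = -13/37 ≈ -0.35135)
l(t) = 1 (l(t) = (2*t)/((2*t)) = (2*t)*(1/(2*t)) = 1)
-11 + C*l(2 - 1*(-2)) = -11 - 13/37*1 = -11 - 13/37 = -420/37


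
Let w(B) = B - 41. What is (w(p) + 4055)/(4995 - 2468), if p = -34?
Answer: 3980/2527 ≈ 1.5750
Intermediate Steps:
w(B) = -41 + B
(w(p) + 4055)/(4995 - 2468) = ((-41 - 34) + 4055)/(4995 - 2468) = (-75 + 4055)/2527 = 3980*(1/2527) = 3980/2527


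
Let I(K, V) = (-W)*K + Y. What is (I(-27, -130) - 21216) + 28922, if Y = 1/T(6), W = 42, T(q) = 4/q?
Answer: 17683/2 ≈ 8841.5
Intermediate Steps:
Y = 3/2 (Y = 1/(4/6) = 1/(4*(⅙)) = 1/(⅔) = 3/2 ≈ 1.5000)
I(K, V) = 3/2 - 42*K (I(K, V) = (-1*42)*K + 3/2 = -42*K + 3/2 = 3/2 - 42*K)
(I(-27, -130) - 21216) + 28922 = ((3/2 - 42*(-27)) - 21216) + 28922 = ((3/2 + 1134) - 21216) + 28922 = (2271/2 - 21216) + 28922 = -40161/2 + 28922 = 17683/2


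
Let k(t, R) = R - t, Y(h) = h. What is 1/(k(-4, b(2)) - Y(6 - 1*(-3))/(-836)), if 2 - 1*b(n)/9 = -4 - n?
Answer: 836/63545 ≈ 0.013156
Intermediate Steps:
b(n) = 54 + 9*n (b(n) = 18 - 9*(-4 - n) = 18 + (36 + 9*n) = 54 + 9*n)
1/(k(-4, b(2)) - Y(6 - 1*(-3))/(-836)) = 1/(((54 + 9*2) - 1*(-4)) - (6 - 1*(-3))/(-836)) = 1/(((54 + 18) + 4) - (6 + 3)*(-1/836)) = 1/((72 + 4) - 1*9*(-1/836)) = 1/(76 - 9*(-1/836)) = 1/(76 + 9/836) = 1/(63545/836) = 836/63545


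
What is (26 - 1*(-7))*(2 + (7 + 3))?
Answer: 396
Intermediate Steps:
(26 - 1*(-7))*(2 + (7 + 3)) = (26 + 7)*(2 + 10) = 33*12 = 396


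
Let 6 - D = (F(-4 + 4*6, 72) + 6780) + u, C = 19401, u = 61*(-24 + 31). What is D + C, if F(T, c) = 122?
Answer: 12078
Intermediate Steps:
u = 427 (u = 61*7 = 427)
D = -7323 (D = 6 - ((122 + 6780) + 427) = 6 - (6902 + 427) = 6 - 1*7329 = 6 - 7329 = -7323)
D + C = -7323 + 19401 = 12078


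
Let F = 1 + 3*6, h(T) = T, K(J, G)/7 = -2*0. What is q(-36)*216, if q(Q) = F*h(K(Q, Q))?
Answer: 0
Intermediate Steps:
K(J, G) = 0 (K(J, G) = 7*(-2*0) = 7*0 = 0)
F = 19 (F = 1 + 18 = 19)
q(Q) = 0 (q(Q) = 19*0 = 0)
q(-36)*216 = 0*216 = 0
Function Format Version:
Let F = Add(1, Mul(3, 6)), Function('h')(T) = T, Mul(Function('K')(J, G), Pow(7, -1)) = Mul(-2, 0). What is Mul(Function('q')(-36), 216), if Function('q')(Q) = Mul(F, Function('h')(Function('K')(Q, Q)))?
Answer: 0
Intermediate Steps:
Function('K')(J, G) = 0 (Function('K')(J, G) = Mul(7, Mul(-2, 0)) = Mul(7, 0) = 0)
F = 19 (F = Add(1, 18) = 19)
Function('q')(Q) = 0 (Function('q')(Q) = Mul(19, 0) = 0)
Mul(Function('q')(-36), 216) = Mul(0, 216) = 0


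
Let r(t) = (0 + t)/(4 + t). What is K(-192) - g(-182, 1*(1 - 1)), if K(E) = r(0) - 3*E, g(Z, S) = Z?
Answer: 758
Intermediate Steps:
r(t) = t/(4 + t)
K(E) = -3*E (K(E) = 0/(4 + 0) - 3*E = 0/4 - 3*E = 0*(¼) - 3*E = 0 - 3*E = -3*E)
K(-192) - g(-182, 1*(1 - 1)) = -3*(-192) - 1*(-182) = 576 + 182 = 758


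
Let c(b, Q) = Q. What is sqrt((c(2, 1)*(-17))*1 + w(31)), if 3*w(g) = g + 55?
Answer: sqrt(105)/3 ≈ 3.4156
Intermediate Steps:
w(g) = 55/3 + g/3 (w(g) = (g + 55)/3 = (55 + g)/3 = 55/3 + g/3)
sqrt((c(2, 1)*(-17))*1 + w(31)) = sqrt((1*(-17))*1 + (55/3 + (1/3)*31)) = sqrt(-17*1 + (55/3 + 31/3)) = sqrt(-17 + 86/3) = sqrt(35/3) = sqrt(105)/3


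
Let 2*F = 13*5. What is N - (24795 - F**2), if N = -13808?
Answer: -150187/4 ≈ -37547.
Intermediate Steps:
F = 65/2 (F = (13*5)/2 = (1/2)*65 = 65/2 ≈ 32.500)
N - (24795 - F**2) = -13808 - (24795 - (65/2)**2) = -13808 - (24795 - 1*4225/4) = -13808 - (24795 - 4225/4) = -13808 - 1*94955/4 = -13808 - 94955/4 = -150187/4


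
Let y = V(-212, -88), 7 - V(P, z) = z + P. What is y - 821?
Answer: -514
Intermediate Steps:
V(P, z) = 7 - P - z (V(P, z) = 7 - (z + P) = 7 - (P + z) = 7 + (-P - z) = 7 - P - z)
y = 307 (y = 7 - 1*(-212) - 1*(-88) = 7 + 212 + 88 = 307)
y - 821 = 307 - 821 = -514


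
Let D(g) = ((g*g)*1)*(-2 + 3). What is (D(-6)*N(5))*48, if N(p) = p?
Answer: 8640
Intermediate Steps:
D(g) = g**2 (D(g) = (g**2*1)*1 = g**2*1 = g**2)
(D(-6)*N(5))*48 = ((-6)**2*5)*48 = (36*5)*48 = 180*48 = 8640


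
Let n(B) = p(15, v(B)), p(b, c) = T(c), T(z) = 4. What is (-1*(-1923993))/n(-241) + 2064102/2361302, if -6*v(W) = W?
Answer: 2271568387647/4722604 ≈ 4.8100e+5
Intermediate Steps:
v(W) = -W/6
p(b, c) = 4
n(B) = 4
(-1*(-1923993))/n(-241) + 2064102/2361302 = -1*(-1923993)/4 + 2064102/2361302 = 1923993*(1/4) + 2064102*(1/2361302) = 1923993/4 + 1032051/1180651 = 2271568387647/4722604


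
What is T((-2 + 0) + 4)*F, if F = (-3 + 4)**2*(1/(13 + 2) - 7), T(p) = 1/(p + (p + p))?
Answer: -52/45 ≈ -1.1556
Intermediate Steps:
T(p) = 1/(3*p) (T(p) = 1/(p + 2*p) = 1/(3*p))
F = -104/15 (F = 1**2*(1/15 - 7) = 1*(1/15 - 7) = 1*(-104/15) = -104/15 ≈ -6.9333)
T((-2 + 0) + 4)*F = (1/(3*((-2 + 0) + 4)))*(-104/15) = (1/(3*(-2 + 4)))*(-104/15) = ((1/3)/2)*(-104/15) = ((1/3)*(1/2))*(-104/15) = (1/6)*(-104/15) = -52/45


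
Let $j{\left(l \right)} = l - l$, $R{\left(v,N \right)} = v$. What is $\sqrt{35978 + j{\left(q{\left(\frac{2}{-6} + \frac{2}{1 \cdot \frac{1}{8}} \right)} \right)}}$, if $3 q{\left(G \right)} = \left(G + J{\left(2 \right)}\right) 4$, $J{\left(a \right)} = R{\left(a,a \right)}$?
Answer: $\sqrt{35978} \approx 189.68$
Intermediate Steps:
$J{\left(a \right)} = a$
$q{\left(G \right)} = \frac{8}{3} + \frac{4 G}{3}$ ($q{\left(G \right)} = \frac{\left(G + 2\right) 4}{3} = \frac{\left(2 + G\right) 4}{3} = \frac{8 + 4 G}{3} = \frac{8}{3} + \frac{4 G}{3}$)
$j{\left(l \right)} = 0$
$\sqrt{35978 + j{\left(q{\left(\frac{2}{-6} + \frac{2}{1 \cdot \frac{1}{8}} \right)} \right)}} = \sqrt{35978 + 0} = \sqrt{35978}$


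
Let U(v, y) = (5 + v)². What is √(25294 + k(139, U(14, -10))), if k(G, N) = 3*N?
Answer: √26377 ≈ 162.41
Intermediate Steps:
√(25294 + k(139, U(14, -10))) = √(25294 + 3*(5 + 14)²) = √(25294 + 3*19²) = √(25294 + 3*361) = √(25294 + 1083) = √26377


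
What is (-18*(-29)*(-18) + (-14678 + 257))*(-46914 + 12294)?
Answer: 824544540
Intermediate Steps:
(-18*(-29)*(-18) + (-14678 + 257))*(-46914 + 12294) = (522*(-18) - 14421)*(-34620) = (-9396 - 14421)*(-34620) = -23817*(-34620) = 824544540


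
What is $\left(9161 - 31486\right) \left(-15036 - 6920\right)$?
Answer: $490167700$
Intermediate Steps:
$\left(9161 - 31486\right) \left(-15036 - 6920\right) = \left(-22325\right) \left(-21956\right) = 490167700$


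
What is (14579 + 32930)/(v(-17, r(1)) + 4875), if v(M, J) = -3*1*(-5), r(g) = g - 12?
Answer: 47509/4890 ≈ 9.7155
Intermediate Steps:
r(g) = -12 + g
v(M, J) = 15 (v(M, J) = -3*(-5) = 15)
(14579 + 32930)/(v(-17, r(1)) + 4875) = (14579 + 32930)/(15 + 4875) = 47509/4890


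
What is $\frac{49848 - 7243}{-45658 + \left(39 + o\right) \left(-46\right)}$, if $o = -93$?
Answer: $- \frac{42605}{43174} \approx -0.98682$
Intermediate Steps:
$\frac{49848 - 7243}{-45658 + \left(39 + o\right) \left(-46\right)} = \frac{49848 - 7243}{-45658 + \left(39 - 93\right) \left(-46\right)} = \frac{42605}{-45658 - -2484} = \frac{42605}{-45658 + 2484} = \frac{42605}{-43174} = 42605 \left(- \frac{1}{43174}\right) = - \frac{42605}{43174}$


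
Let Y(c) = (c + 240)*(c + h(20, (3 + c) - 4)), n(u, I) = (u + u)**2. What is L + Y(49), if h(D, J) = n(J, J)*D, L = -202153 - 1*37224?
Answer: 53043264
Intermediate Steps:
n(u, I) = 4*u**2 (n(u, I) = (2*u)**2 = 4*u**2)
L = -239377 (L = -202153 - 37224 = -239377)
h(D, J) = 4*D*J**2 (h(D, J) = (4*J**2)*D = 4*D*J**2)
Y(c) = (240 + c)*(c + 80*(-1 + c)**2) (Y(c) = (c + 240)*(c + 4*20*((3 + c) - 4)**2) = (240 + c)*(c + 4*20*(-1 + c)**2) = (240 + c)*(c + 80*(-1 + c)**2))
L + Y(49) = -239377 + (19200 - 38080*49 + 80*49**3 + 19041*49**2) = -239377 + (19200 - 1865920 + 80*117649 + 19041*2401) = -239377 + (19200 - 1865920 + 9411920 + 45717441) = -239377 + 53282641 = 53043264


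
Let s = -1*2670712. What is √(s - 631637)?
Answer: I*√3302349 ≈ 1817.2*I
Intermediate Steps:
s = -2670712
√(s - 631637) = √(-2670712 - 631637) = √(-3302349) = I*√3302349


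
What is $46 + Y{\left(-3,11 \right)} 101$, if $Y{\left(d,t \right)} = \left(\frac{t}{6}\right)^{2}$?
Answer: $\frac{13877}{36} \approx 385.47$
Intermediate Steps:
$Y{\left(d,t \right)} = \frac{t^{2}}{36}$ ($Y{\left(d,t \right)} = \left(t \frac{1}{6}\right)^{2} = \left(\frac{t}{6}\right)^{2} = \frac{t^{2}}{36}$)
$46 + Y{\left(-3,11 \right)} 101 = 46 + \frac{11^{2}}{36} \cdot 101 = 46 + \frac{1}{36} \cdot 121 \cdot 101 = 46 + \frac{121}{36} \cdot 101 = 46 + \frac{12221}{36} = \frac{13877}{36}$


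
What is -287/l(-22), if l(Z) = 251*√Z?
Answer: 287*I*√22/5522 ≈ 0.24378*I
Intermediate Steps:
-287/l(-22) = -287*(-I*√22/5522) = -(-287)*I*√22/5522 = 287*I*√22/5522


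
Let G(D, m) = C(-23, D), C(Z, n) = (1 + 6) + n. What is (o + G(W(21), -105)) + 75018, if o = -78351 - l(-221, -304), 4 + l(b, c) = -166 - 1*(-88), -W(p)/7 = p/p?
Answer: -3251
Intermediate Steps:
W(p) = -7 (W(p) = -7*p/p = -7*1 = -7)
l(b, c) = -82 (l(b, c) = -4 + (-166 - 1*(-88)) = -4 + (-166 + 88) = -4 - 78 = -82)
C(Z, n) = 7 + n
G(D, m) = 7 + D
o = -78269 (o = -78351 - 1*(-82) = -78351 + 82 = -78269)
(o + G(W(21), -105)) + 75018 = (-78269 + (7 - 7)) + 75018 = (-78269 + 0) + 75018 = -78269 + 75018 = -3251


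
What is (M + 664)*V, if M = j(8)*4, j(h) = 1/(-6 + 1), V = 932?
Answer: 3090512/5 ≈ 6.1810e+5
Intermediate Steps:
j(h) = -⅕ (j(h) = 1/(-5) = -⅕)
M = -⅘ (M = -⅕*4 = -⅘ ≈ -0.80000)
(M + 664)*V = (-⅘ + 664)*932 = (3316/5)*932 = 3090512/5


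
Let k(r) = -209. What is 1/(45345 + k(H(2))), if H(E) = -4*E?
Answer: 1/45136 ≈ 2.2155e-5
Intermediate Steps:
1/(45345 + k(H(2))) = 1/(45345 - 209) = 1/45136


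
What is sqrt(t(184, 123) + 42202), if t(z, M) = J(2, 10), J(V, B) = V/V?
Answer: sqrt(42203) ≈ 205.43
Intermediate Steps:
J(V, B) = 1
t(z, M) = 1
sqrt(t(184, 123) + 42202) = sqrt(1 + 42202) = sqrt(42203)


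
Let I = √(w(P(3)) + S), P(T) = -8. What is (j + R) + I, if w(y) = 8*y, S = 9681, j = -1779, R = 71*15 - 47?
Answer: -761 + √9617 ≈ -662.93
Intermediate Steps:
R = 1018 (R = 1065 - 47 = 1018)
I = √9617 (I = √(8*(-8) + 9681) = √(-64 + 9681) = √9617 ≈ 98.066)
(j + R) + I = (-1779 + 1018) + √9617 = -761 + √9617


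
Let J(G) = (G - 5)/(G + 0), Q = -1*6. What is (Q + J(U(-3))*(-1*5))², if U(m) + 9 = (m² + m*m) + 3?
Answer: 11449/144 ≈ 79.507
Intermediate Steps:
U(m) = -6 + 2*m² (U(m) = -9 + ((m² + m*m) + 3) = -9 + ((m² + m²) + 3) = -9 + (2*m² + 3) = -9 + (3 + 2*m²) = -6 + 2*m²)
Q = -6
J(G) = (-5 + G)/G
(Q + J(U(-3))*(-1*5))² = (-6 + ((-5 + (-6 + 2*(-3)²))/(-6 + 2*(-3)²))*(-1*5))² = (-6 + ((-5 + (-6 + 2*9))/(-6 + 2*9))*(-5))² = (-6 + ((-5 + (-6 + 18))/(-6 + 18))*(-5))² = (-6 + ((-5 + 12)/12)*(-5))² = (-6 + ((1/12)*7)*(-5))² = (-6 + (7/12)*(-5))² = (-6 - 35/12)² = (-107/12)² = 11449/144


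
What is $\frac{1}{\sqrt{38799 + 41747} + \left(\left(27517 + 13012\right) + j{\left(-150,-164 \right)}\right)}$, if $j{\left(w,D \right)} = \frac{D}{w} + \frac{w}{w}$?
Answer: $\frac{113993700}{4620062758487} - \frac{5625 \sqrt{80546}}{9240125516974} \approx 2.4501 \cdot 10^{-5}$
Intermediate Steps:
$j{\left(w,D \right)} = 1 + \frac{D}{w}$ ($j{\left(w,D \right)} = \frac{D}{w} + 1 = 1 + \frac{D}{w}$)
$\frac{1}{\sqrt{38799 + 41747} + \left(\left(27517 + 13012\right) + j{\left(-150,-164 \right)}\right)} = \frac{1}{\sqrt{38799 + 41747} + \left(\left(27517 + 13012\right) + \frac{-164 - 150}{-150}\right)} = \frac{1}{\sqrt{80546} + \left(40529 - - \frac{157}{75}\right)} = \frac{1}{\sqrt{80546} + \left(40529 + \frac{157}{75}\right)} = \frac{1}{\sqrt{80546} + \frac{3039832}{75}} = \frac{1}{\frac{3039832}{75} + \sqrt{80546}}$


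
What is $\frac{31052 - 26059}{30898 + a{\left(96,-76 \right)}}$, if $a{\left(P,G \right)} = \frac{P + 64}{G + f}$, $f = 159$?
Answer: $\frac{414419}{2564694} \approx 0.16159$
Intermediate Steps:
$a{\left(P,G \right)} = \frac{64 + P}{159 + G}$ ($a{\left(P,G \right)} = \frac{P + 64}{G + 159} = \frac{64 + P}{159 + G}$)
$\frac{31052 - 26059}{30898 + a{\left(96,-76 \right)}} = \frac{31052 - 26059}{30898 + \frac{64 + 96}{159 - 76}} = \frac{4993}{30898 + \frac{1}{83} \cdot 160} = \frac{4993}{30898 + \frac{160}{83}} = \frac{4993}{\frac{2564694}{83}} = 4993 \cdot \frac{83}{2564694} = \frac{414419}{2564694}$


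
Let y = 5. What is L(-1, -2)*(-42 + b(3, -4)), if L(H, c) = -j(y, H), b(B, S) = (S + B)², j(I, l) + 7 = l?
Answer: -328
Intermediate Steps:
j(I, l) = -7 + l
b(B, S) = (B + S)²
L(H, c) = 7 - H (L(H, c) = -(-7 + H) = 7 - H)
L(-1, -2)*(-42 + b(3, -4)) = (7 - 1*(-1))*(-42 + (3 - 4)²) = (7 + 1)*(-42 + (-1)²) = 8*(-42 + 1) = 8*(-41) = -328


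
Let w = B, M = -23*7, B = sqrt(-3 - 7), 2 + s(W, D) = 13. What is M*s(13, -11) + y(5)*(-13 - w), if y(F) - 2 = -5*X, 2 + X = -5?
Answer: -2252 - 37*I*sqrt(10) ≈ -2252.0 - 117.0*I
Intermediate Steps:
X = -7 (X = -2 - 5 = -7)
y(F) = 37 (y(F) = 2 - 5*(-7) = 2 + 35 = 37)
s(W, D) = 11 (s(W, D) = -2 + 13 = 11)
B = I*sqrt(10) (B = sqrt(-10) = I*sqrt(10) ≈ 3.1623*I)
M = -161
w = I*sqrt(10) ≈ 3.1623*I
M*s(13, -11) + y(5)*(-13 - w) = -161*11 + 37*(-13 - I*sqrt(10)) = -1771 + 37*(-13 - I*sqrt(10)) = -1771 + (-481 - 37*I*sqrt(10)) = -2252 - 37*I*sqrt(10)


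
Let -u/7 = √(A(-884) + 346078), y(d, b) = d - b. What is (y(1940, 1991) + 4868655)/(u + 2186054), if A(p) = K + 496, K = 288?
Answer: 5321515624308/2389407547339 + 17040114*√346862/2389407547339 ≈ 2.2313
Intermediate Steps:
A(p) = 784 (A(p) = 288 + 496 = 784)
u = -7*√346862 (u = -7*√(784 + 346078) = -7*√346862 ≈ -4122.6)
(y(1940, 1991) + 4868655)/(u + 2186054) = ((1940 - 1*1991) + 4868655)/(-7*√346862 + 2186054) = ((1940 - 1991) + 4868655)/(2186054 - 7*√346862) = (-51 + 4868655)/(2186054 - 7*√346862) = 4868604/(2186054 - 7*√346862)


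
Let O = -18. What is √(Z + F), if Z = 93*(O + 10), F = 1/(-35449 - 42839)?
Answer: I*√284999013789/19572 ≈ 27.276*I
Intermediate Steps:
F = -1/78288 (F = 1/(-78288) = -1/78288 ≈ -1.2773e-5)
Z = -744 (Z = 93*(-18 + 10) = 93*(-8) = -744)
√(Z + F) = √(-744 - 1/78288) = √(-58246273/78288) = I*√284999013789/19572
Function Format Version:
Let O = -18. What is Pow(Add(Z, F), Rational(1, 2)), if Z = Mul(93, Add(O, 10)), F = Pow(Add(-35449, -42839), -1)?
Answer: Mul(Rational(1, 19572), I, Pow(284999013789, Rational(1, 2))) ≈ Mul(27.276, I)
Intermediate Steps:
F = Rational(-1, 78288) (F = Pow(-78288, -1) = Rational(-1, 78288) ≈ -1.2773e-5)
Z = -744 (Z = Mul(93, Add(-18, 10)) = Mul(93, -8) = -744)
Pow(Add(Z, F), Rational(1, 2)) = Pow(Add(-744, Rational(-1, 78288)), Rational(1, 2)) = Pow(Rational(-58246273, 78288), Rational(1, 2)) = Mul(Rational(1, 19572), I, Pow(284999013789, Rational(1, 2)))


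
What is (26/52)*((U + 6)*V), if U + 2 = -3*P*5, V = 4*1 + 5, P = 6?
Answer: -387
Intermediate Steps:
V = 9 (V = 4 + 5 = 9)
U = -92 (U = -2 - 18*5 = -2 - 3*30 = -2 - 90 = -92)
(26/52)*((U + 6)*V) = (26/52)*((-92 + 6)*9) = ((1/52)*26)*(-86*9) = (½)*(-774) = -387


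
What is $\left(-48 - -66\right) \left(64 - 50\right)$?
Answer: $252$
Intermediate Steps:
$\left(-48 - -66\right) \left(64 - 50\right) = \left(-48 + 66\right) 14 = 18 \cdot 14 = 252$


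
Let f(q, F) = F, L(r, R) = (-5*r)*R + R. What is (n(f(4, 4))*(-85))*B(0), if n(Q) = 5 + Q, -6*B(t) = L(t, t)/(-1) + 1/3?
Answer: 85/2 ≈ 42.500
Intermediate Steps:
L(r, R) = R - 5*R*r (L(r, R) = -5*R*r + R = R - 5*R*r)
B(t) = -1/18 + t*(1 - 5*t)/6 (B(t) = -((t*(1 - 5*t))/(-1) + 1/3)/6 = -((t*(1 - 5*t))*(-1) + 1*(⅓))/6 = -(-t*(1 - 5*t) + ⅓)/6 = -(⅓ - t*(1 - 5*t))/6 = -1/18 + t*(1 - 5*t)/6)
(n(f(4, 4))*(-85))*B(0) = ((5 + 4)*(-85))*(-1/18 - ⅚*0² + (⅙)*0) = (9*(-85))*(-1/18 - ⅚*0 + 0) = -765*(-1/18 + 0 + 0) = -765*(-1/18) = 85/2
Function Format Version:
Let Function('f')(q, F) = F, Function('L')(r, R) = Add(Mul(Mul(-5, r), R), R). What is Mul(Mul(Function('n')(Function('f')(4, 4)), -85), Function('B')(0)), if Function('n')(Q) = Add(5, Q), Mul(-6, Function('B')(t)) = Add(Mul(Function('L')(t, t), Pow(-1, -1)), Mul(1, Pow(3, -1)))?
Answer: Rational(85, 2) ≈ 42.500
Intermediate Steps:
Function('L')(r, R) = Add(R, Mul(-5, R, r)) (Function('L')(r, R) = Add(Mul(-5, R, r), R) = Add(R, Mul(-5, R, r)))
Function('B')(t) = Add(Rational(-1, 18), Mul(Rational(1, 6), t, Add(1, Mul(-5, t)))) (Function('B')(t) = Mul(Rational(-1, 6), Add(Mul(Mul(t, Add(1, Mul(-5, t))), Pow(-1, -1)), Mul(1, Pow(3, -1)))) = Mul(Rational(-1, 6), Add(Mul(Mul(t, Add(1, Mul(-5, t))), -1), Mul(1, Rational(1, 3)))) = Mul(Rational(-1, 6), Add(Mul(-1, t, Add(1, Mul(-5, t))), Rational(1, 3))) = Mul(Rational(-1, 6), Add(Rational(1, 3), Mul(-1, t, Add(1, Mul(-5, t))))) = Add(Rational(-1, 18), Mul(Rational(1, 6), t, Add(1, Mul(-5, t)))))
Mul(Mul(Function('n')(Function('f')(4, 4)), -85), Function('B')(0)) = Mul(Mul(Add(5, 4), -85), Add(Rational(-1, 18), Mul(Rational(-5, 6), Pow(0, 2)), Mul(Rational(1, 6), 0))) = Mul(Mul(9, -85), Add(Rational(-1, 18), Mul(Rational(-5, 6), 0), 0)) = Mul(-765, Add(Rational(-1, 18), 0, 0)) = Mul(-765, Rational(-1, 18)) = Rational(85, 2)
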